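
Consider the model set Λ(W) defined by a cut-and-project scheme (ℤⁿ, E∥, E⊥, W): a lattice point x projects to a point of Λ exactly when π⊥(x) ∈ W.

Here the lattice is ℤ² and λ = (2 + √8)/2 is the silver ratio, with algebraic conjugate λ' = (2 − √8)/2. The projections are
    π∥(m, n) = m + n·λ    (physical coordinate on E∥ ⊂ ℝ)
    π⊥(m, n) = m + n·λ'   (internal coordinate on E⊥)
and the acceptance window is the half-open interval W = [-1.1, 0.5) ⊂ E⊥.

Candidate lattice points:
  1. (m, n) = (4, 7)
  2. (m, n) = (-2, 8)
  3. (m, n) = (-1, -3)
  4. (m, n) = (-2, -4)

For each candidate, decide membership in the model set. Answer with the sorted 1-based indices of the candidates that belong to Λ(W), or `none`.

3, 4

λ' = (2−√8)/2 ≈ -0.41421.
candidate 1: (m,n)=(4,7) → π∥ = 4+7·λ ≈ 20.89949, π⊥ = 4+7·λ' ≈ 1.10051 ∉ [-1.1, 0.5) ⇒ out
candidate 2: (m,n)=(-2,8) → π∥ = -2+8·λ ≈ 17.31371, π⊥ = -2+8·λ' ≈ -5.31371 ∉ [-1.1, 0.5) ⇒ out
candidate 3: (m,n)=(-1,-3) → π∥ = -1-3·λ ≈ -8.24264, π⊥ = -1-3·λ' ≈ 0.24264 ∈ [-1.1, 0.5) ⇒ IN Λ
candidate 4: (m,n)=(-2,-4) → π∥ = -2-4·λ ≈ -11.65685, π⊥ = -2-4·λ' ≈ -0.34315 ∈ [-1.1, 0.5) ⇒ IN Λ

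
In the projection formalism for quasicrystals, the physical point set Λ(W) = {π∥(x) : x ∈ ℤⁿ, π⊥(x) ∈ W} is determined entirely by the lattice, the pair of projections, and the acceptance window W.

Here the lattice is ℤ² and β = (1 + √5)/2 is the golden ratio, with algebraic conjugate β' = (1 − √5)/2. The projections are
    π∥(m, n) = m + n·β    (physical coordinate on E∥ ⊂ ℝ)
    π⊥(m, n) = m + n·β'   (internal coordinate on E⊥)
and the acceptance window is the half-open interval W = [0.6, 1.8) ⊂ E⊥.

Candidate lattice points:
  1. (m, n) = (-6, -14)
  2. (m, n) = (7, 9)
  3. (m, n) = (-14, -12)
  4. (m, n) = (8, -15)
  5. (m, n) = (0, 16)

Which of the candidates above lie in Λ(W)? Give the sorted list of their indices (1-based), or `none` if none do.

2

Compute β' = (1−√5)/2 = -0.618034, so π⊥(m,n) = m -0.618034·n.
candidate 1: (m,n)=(-6,-14) → π∥ = -6-14·β ≈ -28.652476, π⊥ = -6-14·β' ≈ 2.652476 ∉ [0.6, 1.8) ⇒ out
candidate 2: (m,n)=(7,9) → π∥ = 7+9·β ≈ 21.562306, π⊥ = 7+9·β' ≈ 1.437694 ∈ [0.6, 1.8) ⇒ IN Λ
candidate 3: (m,n)=(-14,-12) → π∥ = -14-12·β ≈ -33.416408, π⊥ = -14-12·β' ≈ -6.583592 ∉ [0.6, 1.8) ⇒ out
candidate 4: (m,n)=(8,-15) → π∥ = 8-15·β ≈ -16.270510, π⊥ = 8-15·β' ≈ 17.270510 ∉ [0.6, 1.8) ⇒ out
candidate 5: (m,n)=(0,16) → π∥ = 0+16·β ≈ 25.888544, π⊥ = 0+16·β' ≈ -9.888544 ∉ [0.6, 1.8) ⇒ out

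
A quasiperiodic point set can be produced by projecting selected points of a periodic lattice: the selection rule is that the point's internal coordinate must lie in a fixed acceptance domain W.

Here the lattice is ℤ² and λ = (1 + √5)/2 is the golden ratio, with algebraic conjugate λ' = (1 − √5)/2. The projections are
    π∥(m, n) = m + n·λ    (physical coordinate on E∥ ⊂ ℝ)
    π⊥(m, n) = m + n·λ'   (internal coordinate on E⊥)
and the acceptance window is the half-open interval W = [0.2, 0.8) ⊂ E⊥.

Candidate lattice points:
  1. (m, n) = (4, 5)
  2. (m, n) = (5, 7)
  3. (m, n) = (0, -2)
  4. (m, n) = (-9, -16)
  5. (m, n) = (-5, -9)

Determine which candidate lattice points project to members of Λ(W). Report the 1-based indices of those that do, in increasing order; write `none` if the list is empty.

2, 5

λ' = (1−√5)/2 ≈ -0.6180.
candidate 1: (m,n)=(4,5) → π∥ = 4+5·λ ≈ 12.0902, π⊥ = 4+5·λ' ≈ 0.9098 ∉ [0.2, 0.8) ⇒ out
candidate 2: (m,n)=(5,7) → π∥ = 5+7·λ ≈ 16.3262, π⊥ = 5+7·λ' ≈ 0.6738 ∈ [0.2, 0.8) ⇒ IN Λ
candidate 3: (m,n)=(0,-2) → π∥ = 0-2·λ ≈ -3.2361, π⊥ = 0-2·λ' ≈ 1.2361 ∉ [0.2, 0.8) ⇒ out
candidate 4: (m,n)=(-9,-16) → π∥ = -9-16·λ ≈ -34.8885, π⊥ = -9-16·λ' ≈ 0.8885 ∉ [0.2, 0.8) ⇒ out
candidate 5: (m,n)=(-5,-9) → π∥ = -5-9·λ ≈ -19.5623, π⊥ = -5-9·λ' ≈ 0.5623 ∈ [0.2, 0.8) ⇒ IN Λ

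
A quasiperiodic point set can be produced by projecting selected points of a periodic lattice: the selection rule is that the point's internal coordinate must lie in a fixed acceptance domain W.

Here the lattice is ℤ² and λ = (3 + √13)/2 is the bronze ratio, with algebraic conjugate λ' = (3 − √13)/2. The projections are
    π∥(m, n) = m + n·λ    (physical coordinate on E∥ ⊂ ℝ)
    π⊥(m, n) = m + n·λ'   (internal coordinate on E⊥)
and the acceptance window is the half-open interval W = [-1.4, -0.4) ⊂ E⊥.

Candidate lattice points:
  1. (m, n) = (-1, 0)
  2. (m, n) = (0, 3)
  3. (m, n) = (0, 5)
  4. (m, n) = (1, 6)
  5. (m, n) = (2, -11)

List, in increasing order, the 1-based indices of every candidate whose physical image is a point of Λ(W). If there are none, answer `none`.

1, 2, 4

Numerically λ ≈ 3.302776 and λ' = −1/λ ≈ -0.302776.
candidate 1: (m,n)=(-1,0) → π∥ = -1+0·λ ≈ -1.000000, π⊥ = -1+0·λ' ≈ -1.000000 ∈ [-1.4, -0.4) ⇒ IN Λ
candidate 2: (m,n)=(0,3) → π∥ = 0+3·λ ≈ 9.908327, π⊥ = 0+3·λ' ≈ -0.908327 ∈ [-1.4, -0.4) ⇒ IN Λ
candidate 3: (m,n)=(0,5) → π∥ = 0+5·λ ≈ 16.513878, π⊥ = 0+5·λ' ≈ -1.513878 ∉ [-1.4, -0.4) ⇒ out
candidate 4: (m,n)=(1,6) → π∥ = 1+6·λ ≈ 20.816654, π⊥ = 1+6·λ' ≈ -0.816654 ∈ [-1.4, -0.4) ⇒ IN Λ
candidate 5: (m,n)=(2,-11) → π∥ = 2-11·λ ≈ -34.330532, π⊥ = 2-11·λ' ≈ 5.330532 ∉ [-1.4, -0.4) ⇒ out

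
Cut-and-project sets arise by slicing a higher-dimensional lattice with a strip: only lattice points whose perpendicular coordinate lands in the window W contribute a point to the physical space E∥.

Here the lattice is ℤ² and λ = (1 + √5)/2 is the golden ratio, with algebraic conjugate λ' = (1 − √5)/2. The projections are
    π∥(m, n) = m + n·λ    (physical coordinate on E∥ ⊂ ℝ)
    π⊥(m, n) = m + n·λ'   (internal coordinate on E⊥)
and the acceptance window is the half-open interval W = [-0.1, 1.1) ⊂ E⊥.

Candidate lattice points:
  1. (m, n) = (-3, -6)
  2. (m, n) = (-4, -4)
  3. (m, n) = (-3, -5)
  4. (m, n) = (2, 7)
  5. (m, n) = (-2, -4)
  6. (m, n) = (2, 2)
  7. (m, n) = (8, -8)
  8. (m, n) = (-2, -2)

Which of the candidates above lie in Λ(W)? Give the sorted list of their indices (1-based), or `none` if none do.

λ' = (1−√5)/2 ≈ -0.618034.
[1] lift (-3,-6): star map gives 0.708204; window check -0.1 ≤ 0.708204 < 1.1 is true → IN Λ
[2] lift (-4,-4): star map gives -1.527864; window check -0.1 ≤ -1.527864 < 1.1 is false → out
[3] lift (-3,-5): star map gives 0.090170; window check -0.1 ≤ 0.090170 < 1.1 is true → IN Λ
[4] lift (2,7): star map gives -2.326238; window check -0.1 ≤ -2.326238 < 1.1 is false → out
[5] lift (-2,-4): star map gives 0.472136; window check -0.1 ≤ 0.472136 < 1.1 is true → IN Λ
[6] lift (2,2): star map gives 0.763932; window check -0.1 ≤ 0.763932 < 1.1 is true → IN Λ
[7] lift (8,-8): star map gives 12.944272; window check -0.1 ≤ 12.944272 < 1.1 is false → out
[8] lift (-2,-2): star map gives -0.763932; window check -0.1 ≤ -0.763932 < 1.1 is false → out

1, 3, 5, 6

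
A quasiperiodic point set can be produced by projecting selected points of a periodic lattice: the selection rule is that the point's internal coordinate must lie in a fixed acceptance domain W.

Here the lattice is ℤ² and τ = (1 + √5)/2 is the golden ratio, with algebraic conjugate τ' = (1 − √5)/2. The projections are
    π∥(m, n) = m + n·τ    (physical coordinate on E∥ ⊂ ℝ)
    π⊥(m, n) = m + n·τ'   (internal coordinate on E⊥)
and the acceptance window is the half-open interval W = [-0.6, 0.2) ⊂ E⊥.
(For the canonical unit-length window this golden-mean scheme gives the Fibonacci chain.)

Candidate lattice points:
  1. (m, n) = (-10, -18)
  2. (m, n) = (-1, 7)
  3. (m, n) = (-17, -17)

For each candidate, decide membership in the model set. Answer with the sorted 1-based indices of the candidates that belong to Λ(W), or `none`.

τ' = (1−√5)/2 ≈ -0.618034.
[1] lift (-10,-18): star map gives 1.124612; window check -0.6 ≤ 1.124612 < 0.2 is false → out
[2] lift (-1,7): star map gives -5.326238; window check -0.6 ≤ -5.326238 < 0.2 is false → out
[3] lift (-17,-17): star map gives -6.493422; window check -0.6 ≤ -6.493422 < 0.2 is false → out

none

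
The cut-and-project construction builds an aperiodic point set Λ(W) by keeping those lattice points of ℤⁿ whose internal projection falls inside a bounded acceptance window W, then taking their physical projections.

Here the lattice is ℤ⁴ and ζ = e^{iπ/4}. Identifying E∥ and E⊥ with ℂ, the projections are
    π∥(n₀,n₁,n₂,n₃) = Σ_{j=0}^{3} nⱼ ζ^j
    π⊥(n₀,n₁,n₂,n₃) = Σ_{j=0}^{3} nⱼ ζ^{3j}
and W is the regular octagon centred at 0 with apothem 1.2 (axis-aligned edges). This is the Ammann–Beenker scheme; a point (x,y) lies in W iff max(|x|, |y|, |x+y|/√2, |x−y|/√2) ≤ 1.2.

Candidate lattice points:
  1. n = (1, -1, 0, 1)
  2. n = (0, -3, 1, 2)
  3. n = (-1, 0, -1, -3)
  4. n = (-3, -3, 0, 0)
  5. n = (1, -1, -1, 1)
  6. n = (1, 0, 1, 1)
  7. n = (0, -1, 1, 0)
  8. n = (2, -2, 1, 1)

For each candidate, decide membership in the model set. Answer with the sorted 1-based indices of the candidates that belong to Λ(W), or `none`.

With ζ = e^{iπ/4} the internal vectors are ζ^0,ζ^3,ζ^6,ζ^9.
candidate 1: n = (1, -1, 0, 1) → π⊥ ≈ (+2.41421, +0.00000); max(|x|,|y|,|x±y|/√2) = 2.41421 > 1.2 ⇒ ∉ W
candidate 2: n = (0, -3, 1, 2) → π⊥ ≈ (+3.53553, -1.70711); max(|x|,|y|,|x±y|/√2) = 3.70711 > 1.2 ⇒ ∉ W
candidate 3: n = (-1, 0, -1, -3) → π⊥ ≈ (-3.12132, -1.12132); max(|x|,|y|,|x±y|/√2) = 3.12132 > 1.2 ⇒ ∉ W
candidate 4: n = (-3, -3, 0, 0) → π⊥ ≈ (-0.87868, -2.12132); max(|x|,|y|,|x±y|/√2) = 2.12132 > 1.2 ⇒ ∉ W
candidate 5: n = (1, -1, -1, 1) → π⊥ ≈ (+2.41421, +1.00000); max(|x|,|y|,|x±y|/√2) = 2.41421 > 1.2 ⇒ ∉ W
candidate 6: n = (1, 0, 1, 1) → π⊥ ≈ (+1.70711, -0.29289); max(|x|,|y|,|x±y|/√2) = 1.70711 > 1.2 ⇒ ∉ W
candidate 7: n = (0, -1, 1, 0) → π⊥ ≈ (+0.70711, -1.70711); max(|x|,|y|,|x±y|/√2) = 1.70711 > 1.2 ⇒ ∉ W
candidate 8: n = (2, -2, 1, 1) → π⊥ ≈ (+4.12132, -1.70711); max(|x|,|y|,|x±y|/√2) = 4.12132 > 1.2 ⇒ ∉ W

none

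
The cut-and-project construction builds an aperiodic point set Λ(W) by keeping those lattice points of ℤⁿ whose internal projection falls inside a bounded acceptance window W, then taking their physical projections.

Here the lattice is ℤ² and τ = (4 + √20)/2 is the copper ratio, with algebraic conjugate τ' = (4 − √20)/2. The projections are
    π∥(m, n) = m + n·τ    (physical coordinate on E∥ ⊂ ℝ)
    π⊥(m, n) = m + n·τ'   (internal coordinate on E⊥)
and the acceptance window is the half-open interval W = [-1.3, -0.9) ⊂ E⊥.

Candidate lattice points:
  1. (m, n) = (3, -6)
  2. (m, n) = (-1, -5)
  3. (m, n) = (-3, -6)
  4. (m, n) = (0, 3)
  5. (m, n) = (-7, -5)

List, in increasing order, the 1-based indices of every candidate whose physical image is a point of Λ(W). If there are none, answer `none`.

none

τ' = (4−√20)/2 ≈ -0.236068.
#1 (3,-6): internal coord 3 + (-6)·τ' = +4.416408; +4.416408 ∉ [-1.3, -0.9) → out
#2 (-1,-5): internal coord -1 + (-5)·τ' = +0.180340; +0.180340 ∉ [-1.3, -0.9) → out
#3 (-3,-6): internal coord -3 + (-6)·τ' = -1.583592; -1.583592 ∉ [-1.3, -0.9) → out
#4 (0,3): internal coord 0 + (3)·τ' = -0.708204; -0.708204 ∉ [-1.3, -0.9) → out
#5 (-7,-5): internal coord -7 + (-5)·τ' = -5.819660; -5.819660 ∉ [-1.3, -0.9) → out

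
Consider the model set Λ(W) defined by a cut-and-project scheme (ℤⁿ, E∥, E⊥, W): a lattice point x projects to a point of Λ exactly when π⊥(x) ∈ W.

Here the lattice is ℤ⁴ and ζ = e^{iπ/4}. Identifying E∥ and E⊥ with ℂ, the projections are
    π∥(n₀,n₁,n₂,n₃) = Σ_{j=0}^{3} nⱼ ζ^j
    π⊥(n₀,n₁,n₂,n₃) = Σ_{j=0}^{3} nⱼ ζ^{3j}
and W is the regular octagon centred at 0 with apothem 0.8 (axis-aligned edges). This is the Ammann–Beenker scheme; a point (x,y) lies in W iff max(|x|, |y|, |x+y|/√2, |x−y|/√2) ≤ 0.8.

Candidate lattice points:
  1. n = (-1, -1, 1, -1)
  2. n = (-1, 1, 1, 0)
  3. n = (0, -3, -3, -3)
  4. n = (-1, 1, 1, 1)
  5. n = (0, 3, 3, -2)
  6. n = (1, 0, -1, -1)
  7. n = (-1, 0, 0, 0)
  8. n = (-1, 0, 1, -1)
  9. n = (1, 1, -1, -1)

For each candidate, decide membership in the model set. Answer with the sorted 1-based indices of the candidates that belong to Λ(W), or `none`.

Internal map: ζ^{3j} for j=0..3 gives (1,0), (−√2/2,√2/2), (0,−1), (√2/2,√2/2).
#1 (-1, -1, 1, -1): internal (-1.00000, -2.41421); octagon support 2.41421 vs apothem 0.8 → ∉ W
#2 (-1, 1, 1, 0): internal (-1.70711, -0.29289); octagon support 1.70711 vs apothem 0.8 → ∉ W
#3 (0, -3, -3, -3): internal (0.00000, -1.24264); octagon support 1.24264 vs apothem 0.8 → ∉ W
#4 (-1, 1, 1, 1): internal (-1.00000, 0.41421); octagon support 1.00000 vs apothem 0.8 → ∉ W
#5 (0, 3, 3, -2): internal (-3.53553, -2.29289); octagon support 4.12132 vs apothem 0.8 → ∉ W
#6 (1, 0, -1, -1): internal (0.29289, 0.29289); octagon support 0.41421 vs apothem 0.8 → ∈ W
#7 (-1, 0, 0, 0): internal (-1.00000, 0.00000); octagon support 1.00000 vs apothem 0.8 → ∉ W
#8 (-1, 0, 1, -1): internal (-1.70711, -1.70711); octagon support 2.41421 vs apothem 0.8 → ∉ W
#9 (1, 1, -1, -1): internal (-0.41421, 1.00000); octagon support 1.00000 vs apothem 0.8 → ∉ W

6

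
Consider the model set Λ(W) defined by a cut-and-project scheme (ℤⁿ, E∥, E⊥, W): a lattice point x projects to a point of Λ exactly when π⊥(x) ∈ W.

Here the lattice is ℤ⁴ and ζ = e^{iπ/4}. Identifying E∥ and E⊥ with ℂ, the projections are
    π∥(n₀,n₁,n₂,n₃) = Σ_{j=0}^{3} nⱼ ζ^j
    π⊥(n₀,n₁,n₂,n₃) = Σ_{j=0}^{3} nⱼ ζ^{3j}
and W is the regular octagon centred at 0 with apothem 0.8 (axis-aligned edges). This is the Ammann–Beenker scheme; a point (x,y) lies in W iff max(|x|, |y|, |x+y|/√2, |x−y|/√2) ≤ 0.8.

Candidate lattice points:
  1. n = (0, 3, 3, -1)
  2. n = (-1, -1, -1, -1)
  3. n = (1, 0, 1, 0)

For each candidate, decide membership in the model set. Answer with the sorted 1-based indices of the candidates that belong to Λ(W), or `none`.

π⊥(n) = n₀ + n₁ζ³ + n₂ζ⁶ + n₃ζ⁹ where ζ = e^{iπ/4}.
candidate 1: n = (0, 3, 3, -1) → π⊥ ≈ (-2.82843, -1.58579); max(|x|,|y|,|x±y|/√2) = 3.12132 > 0.8 ⇒ ∉ W
candidate 2: n = (-1, -1, -1, -1) → π⊥ ≈ (-1.00000, -0.41421); max(|x|,|y|,|x±y|/√2) = 1.00000 > 0.8 ⇒ ∉ W
candidate 3: n = (1, 0, 1, 0) → π⊥ ≈ (+1.00000, -1.00000); max(|x|,|y|,|x±y|/√2) = 1.41421 > 0.8 ⇒ ∉ W

none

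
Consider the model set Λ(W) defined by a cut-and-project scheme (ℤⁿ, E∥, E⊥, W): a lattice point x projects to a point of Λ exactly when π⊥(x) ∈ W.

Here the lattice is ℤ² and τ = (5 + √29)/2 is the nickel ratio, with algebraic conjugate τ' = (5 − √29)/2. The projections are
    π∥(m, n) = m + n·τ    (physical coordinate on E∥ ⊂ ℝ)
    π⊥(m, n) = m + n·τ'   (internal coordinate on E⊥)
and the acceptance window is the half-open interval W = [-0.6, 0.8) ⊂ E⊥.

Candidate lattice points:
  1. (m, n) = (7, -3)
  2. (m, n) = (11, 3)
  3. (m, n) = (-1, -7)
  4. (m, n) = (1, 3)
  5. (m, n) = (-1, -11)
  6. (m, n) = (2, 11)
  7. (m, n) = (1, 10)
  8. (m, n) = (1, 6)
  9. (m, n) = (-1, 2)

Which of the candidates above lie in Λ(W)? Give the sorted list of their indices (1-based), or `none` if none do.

Numerically τ ≈ 5.19258 and τ' = −1/τ ≈ -0.19258.
[1] lift (7,-3): star map gives 7.57775; window check -0.6 ≤ 7.57775 < 0.8 is false → out
[2] lift (11,3): star map gives 10.42225; window check -0.6 ≤ 10.42225 < 0.8 is false → out
[3] lift (-1,-7): star map gives 0.34808; window check -0.6 ≤ 0.34808 < 0.8 is true → IN Λ
[4] lift (1,3): star map gives 0.42225; window check -0.6 ≤ 0.42225 < 0.8 is true → IN Λ
[5] lift (-1,-11): star map gives 1.11841; window check -0.6 ≤ 1.11841 < 0.8 is false → out
[6] lift (2,11): star map gives -0.11841; window check -0.6 ≤ -0.11841 < 0.8 is true → IN Λ
[7] lift (1,10): star map gives -0.92582; window check -0.6 ≤ -0.92582 < 0.8 is false → out
[8] lift (1,6): star map gives -0.15549; window check -0.6 ≤ -0.15549 < 0.8 is true → IN Λ
[9] lift (-1,2): star map gives -1.38516; window check -0.6 ≤ -1.38516 < 0.8 is false → out

3, 4, 6, 8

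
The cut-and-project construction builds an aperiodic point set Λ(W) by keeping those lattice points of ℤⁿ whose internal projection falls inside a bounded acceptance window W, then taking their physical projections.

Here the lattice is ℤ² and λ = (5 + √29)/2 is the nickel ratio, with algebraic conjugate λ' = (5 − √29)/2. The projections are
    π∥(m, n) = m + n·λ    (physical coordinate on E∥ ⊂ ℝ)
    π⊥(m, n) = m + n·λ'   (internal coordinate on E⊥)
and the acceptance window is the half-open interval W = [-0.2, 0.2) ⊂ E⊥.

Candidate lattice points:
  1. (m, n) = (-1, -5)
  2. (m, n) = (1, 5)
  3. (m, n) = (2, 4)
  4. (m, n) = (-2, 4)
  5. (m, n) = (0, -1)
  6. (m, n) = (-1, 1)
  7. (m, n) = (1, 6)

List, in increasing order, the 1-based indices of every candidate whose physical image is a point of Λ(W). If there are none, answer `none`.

Numerically λ ≈ 5.1926 and λ' = −1/λ ≈ -0.1926.
candidate 1: (m,n)=(-1,-5) → π∥ = -1-5·λ ≈ -26.9629, π⊥ = -1-5·λ' ≈ -0.0371 ∈ [-0.2, 0.2) ⇒ IN Λ
candidate 2: (m,n)=(1,5) → π∥ = 1+5·λ ≈ 26.9629, π⊥ = 1+5·λ' ≈ 0.0371 ∈ [-0.2, 0.2) ⇒ IN Λ
candidate 3: (m,n)=(2,4) → π∥ = 2+4·λ ≈ 22.7703, π⊥ = 2+4·λ' ≈ 1.2297 ∉ [-0.2, 0.2) ⇒ out
candidate 4: (m,n)=(-2,4) → π∥ = -2+4·λ ≈ 18.7703, π⊥ = -2+4·λ' ≈ -2.7703 ∉ [-0.2, 0.2) ⇒ out
candidate 5: (m,n)=(0,-1) → π∥ = 0-1·λ ≈ -5.1926, π⊥ = 0-1·λ' ≈ 0.1926 ∈ [-0.2, 0.2) ⇒ IN Λ
candidate 6: (m,n)=(-1,1) → π∥ = -1+1·λ ≈ 4.1926, π⊥ = -1+1·λ' ≈ -1.1926 ∉ [-0.2, 0.2) ⇒ out
candidate 7: (m,n)=(1,6) → π∥ = 1+6·λ ≈ 32.1555, π⊥ = 1+6·λ' ≈ -0.1555 ∈ [-0.2, 0.2) ⇒ IN Λ

1, 2, 5, 7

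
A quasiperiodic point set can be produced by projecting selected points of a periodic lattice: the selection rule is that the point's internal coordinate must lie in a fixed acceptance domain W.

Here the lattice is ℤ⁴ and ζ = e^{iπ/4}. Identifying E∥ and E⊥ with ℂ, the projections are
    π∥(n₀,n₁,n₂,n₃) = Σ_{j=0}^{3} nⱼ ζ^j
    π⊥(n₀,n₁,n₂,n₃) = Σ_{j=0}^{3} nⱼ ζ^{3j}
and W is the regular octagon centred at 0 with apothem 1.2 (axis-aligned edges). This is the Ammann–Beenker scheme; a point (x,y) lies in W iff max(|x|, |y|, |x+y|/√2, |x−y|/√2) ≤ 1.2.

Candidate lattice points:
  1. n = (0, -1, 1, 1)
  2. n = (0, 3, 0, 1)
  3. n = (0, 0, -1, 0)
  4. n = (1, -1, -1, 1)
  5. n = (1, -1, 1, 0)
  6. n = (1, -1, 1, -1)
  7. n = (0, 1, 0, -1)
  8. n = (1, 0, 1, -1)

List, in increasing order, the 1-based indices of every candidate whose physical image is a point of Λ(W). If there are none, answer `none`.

Internal map: ζ^{3j} for j=0..3 gives (1,0), (−√2/2,√2/2), (0,−1), (√2/2,√2/2).
candidate 1: n = (0, -1, 1, 1) → π⊥ ≈ (+1.414214, -1.000000); max(|x|,|y|,|x±y|/√2) = 1.707107 > 1.2 ⇒ ∉ W
candidate 2: n = (0, 3, 0, 1) → π⊥ ≈ (-1.414214, +2.828427); max(|x|,|y|,|x±y|/√2) = 3.000000 > 1.2 ⇒ ∉ W
candidate 3: n = (0, 0, -1, 0) → π⊥ ≈ (+0.000000, +1.000000); max(|x|,|y|,|x±y|/√2) = 1.000000 ≤ 1.2 ⇒ ∈ W
candidate 4: n = (1, -1, -1, 1) → π⊥ ≈ (+2.414214, +1.000000); max(|x|,|y|,|x±y|/√2) = 2.414214 > 1.2 ⇒ ∉ W
candidate 5: n = (1, -1, 1, 0) → π⊥ ≈ (+1.707107, -1.707107); max(|x|,|y|,|x±y|/√2) = 2.414214 > 1.2 ⇒ ∉ W
candidate 6: n = (1, -1, 1, -1) → π⊥ ≈ (+1.000000, -2.414214); max(|x|,|y|,|x±y|/√2) = 2.414214 > 1.2 ⇒ ∉ W
candidate 7: n = (0, 1, 0, -1) → π⊥ ≈ (-1.414214, +0.000000); max(|x|,|y|,|x±y|/√2) = 1.414214 > 1.2 ⇒ ∉ W
candidate 8: n = (1, 0, 1, -1) → π⊥ ≈ (+0.292893, -1.707107); max(|x|,|y|,|x±y|/√2) = 1.707107 > 1.2 ⇒ ∉ W

3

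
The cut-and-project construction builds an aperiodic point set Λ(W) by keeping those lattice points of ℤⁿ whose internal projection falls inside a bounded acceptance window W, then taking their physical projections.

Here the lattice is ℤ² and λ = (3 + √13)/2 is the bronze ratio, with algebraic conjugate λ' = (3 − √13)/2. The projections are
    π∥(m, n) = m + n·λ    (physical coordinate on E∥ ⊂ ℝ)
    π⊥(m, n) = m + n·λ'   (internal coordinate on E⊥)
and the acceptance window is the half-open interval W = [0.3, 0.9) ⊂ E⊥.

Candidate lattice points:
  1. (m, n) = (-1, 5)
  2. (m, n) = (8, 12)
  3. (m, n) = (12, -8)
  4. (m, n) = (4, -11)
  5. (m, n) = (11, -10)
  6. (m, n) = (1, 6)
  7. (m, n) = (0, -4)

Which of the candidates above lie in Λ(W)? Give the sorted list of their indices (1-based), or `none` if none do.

none

Compute λ' = (3−√13)/2 = -0.30278, so π⊥(m,n) = m -0.30278·n.
[1] lift (-1,5): star map gives -2.51388; window check 0.3 ≤ -2.51388 < 0.9 is false → out
[2] lift (8,12): star map gives 4.36669; window check 0.3 ≤ 4.36669 < 0.9 is false → out
[3] lift (12,-8): star map gives 14.42221; window check 0.3 ≤ 14.42221 < 0.9 is false → out
[4] lift (4,-11): star map gives 7.33053; window check 0.3 ≤ 7.33053 < 0.9 is false → out
[5] lift (11,-10): star map gives 14.02776; window check 0.3 ≤ 14.02776 < 0.9 is false → out
[6] lift (1,6): star map gives -0.81665; window check 0.3 ≤ -0.81665 < 0.9 is false → out
[7] lift (0,-4): star map gives 1.21110; window check 0.3 ≤ 1.21110 < 0.9 is false → out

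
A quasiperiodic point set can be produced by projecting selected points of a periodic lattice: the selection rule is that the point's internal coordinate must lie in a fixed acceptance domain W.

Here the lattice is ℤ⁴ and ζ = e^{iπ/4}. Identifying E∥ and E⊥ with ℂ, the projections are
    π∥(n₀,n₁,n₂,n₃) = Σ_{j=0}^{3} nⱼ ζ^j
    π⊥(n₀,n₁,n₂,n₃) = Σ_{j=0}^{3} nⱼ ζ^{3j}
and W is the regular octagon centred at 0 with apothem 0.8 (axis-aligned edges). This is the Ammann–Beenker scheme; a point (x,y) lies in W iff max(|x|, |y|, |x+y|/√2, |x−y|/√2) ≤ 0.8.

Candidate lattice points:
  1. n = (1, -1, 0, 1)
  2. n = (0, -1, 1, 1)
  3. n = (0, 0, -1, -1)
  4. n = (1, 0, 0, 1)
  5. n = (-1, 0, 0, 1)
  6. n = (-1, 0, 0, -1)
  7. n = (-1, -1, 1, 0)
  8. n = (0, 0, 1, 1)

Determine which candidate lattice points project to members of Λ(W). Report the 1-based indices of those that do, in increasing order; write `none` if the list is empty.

3, 5, 8

Internal map: ζ^{3j} for j=0..3 gives (1,0), (−√2/2,√2/2), (0,−1), (√2/2,√2/2).
#1 (1, -1, 0, 1): internal (2.41421, 0.00000); octagon support 2.41421 vs apothem 0.8 → ∉ W
#2 (0, -1, 1, 1): internal (1.41421, -1.00000); octagon support 1.70711 vs apothem 0.8 → ∉ W
#3 (0, 0, -1, -1): internal (-0.70711, 0.29289); octagon support 0.70711 vs apothem 0.8 → ∈ W
#4 (1, 0, 0, 1): internal (1.70711, 0.70711); octagon support 1.70711 vs apothem 0.8 → ∉ W
#5 (-1, 0, 0, 1): internal (-0.29289, 0.70711); octagon support 0.70711 vs apothem 0.8 → ∈ W
#6 (-1, 0, 0, -1): internal (-1.70711, -0.70711); octagon support 1.70711 vs apothem 0.8 → ∉ W
#7 (-1, -1, 1, 0): internal (-0.29289, -1.70711); octagon support 1.70711 vs apothem 0.8 → ∉ W
#8 (0, 0, 1, 1): internal (0.70711, -0.29289); octagon support 0.70711 vs apothem 0.8 → ∈ W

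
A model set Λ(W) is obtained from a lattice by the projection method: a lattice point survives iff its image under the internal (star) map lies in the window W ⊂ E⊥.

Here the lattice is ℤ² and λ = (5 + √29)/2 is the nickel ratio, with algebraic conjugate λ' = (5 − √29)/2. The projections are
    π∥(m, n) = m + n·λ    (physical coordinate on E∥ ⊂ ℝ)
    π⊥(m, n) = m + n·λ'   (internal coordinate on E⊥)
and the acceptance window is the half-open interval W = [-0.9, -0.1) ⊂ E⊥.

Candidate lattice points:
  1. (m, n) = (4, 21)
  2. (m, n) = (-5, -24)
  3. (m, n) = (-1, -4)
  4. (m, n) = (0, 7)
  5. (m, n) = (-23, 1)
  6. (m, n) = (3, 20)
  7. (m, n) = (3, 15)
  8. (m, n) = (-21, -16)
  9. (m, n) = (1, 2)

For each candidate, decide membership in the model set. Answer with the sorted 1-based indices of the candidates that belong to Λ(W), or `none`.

2, 3, 6

Numerically λ ≈ 5.19258 and λ' = −1/λ ≈ -0.19258.
candidate 1: (m,n)=(4,21) → π∥ = 4+21·λ ≈ 113.04423, π⊥ = 4+21·λ' ≈ -0.04423 ∉ [-0.9, -0.1) ⇒ out
candidate 2: (m,n)=(-5,-24) → π∥ = -5-24·λ ≈ -129.62198, π⊥ = -5-24·λ' ≈ -0.37802 ∈ [-0.9, -0.1) ⇒ IN Λ
candidate 3: (m,n)=(-1,-4) → π∥ = -1-4·λ ≈ -21.77033, π⊥ = -1-4·λ' ≈ -0.22967 ∈ [-0.9, -0.1) ⇒ IN Λ
candidate 4: (m,n)=(0,7) → π∥ = 0+7·λ ≈ 36.34808, π⊥ = 0+7·λ' ≈ -1.34808 ∉ [-0.9, -0.1) ⇒ out
candidate 5: (m,n)=(-23,1) → π∥ = -23+1·λ ≈ -17.80742, π⊥ = -23+1·λ' ≈ -23.19258 ∉ [-0.9, -0.1) ⇒ out
candidate 6: (m,n)=(3,20) → π∥ = 3+20·λ ≈ 106.85165, π⊥ = 3+20·λ' ≈ -0.85165 ∈ [-0.9, -0.1) ⇒ IN Λ
candidate 7: (m,n)=(3,15) → π∥ = 3+15·λ ≈ 80.88874, π⊥ = 3+15·λ' ≈ 0.11126 ∉ [-0.9, -0.1) ⇒ out
candidate 8: (m,n)=(-21,-16) → π∥ = -21-16·λ ≈ -104.08132, π⊥ = -21-16·λ' ≈ -17.91868 ∉ [-0.9, -0.1) ⇒ out
candidate 9: (m,n)=(1,2) → π∥ = 1+2·λ ≈ 11.38516, π⊥ = 1+2·λ' ≈ 0.61484 ∉ [-0.9, -0.1) ⇒ out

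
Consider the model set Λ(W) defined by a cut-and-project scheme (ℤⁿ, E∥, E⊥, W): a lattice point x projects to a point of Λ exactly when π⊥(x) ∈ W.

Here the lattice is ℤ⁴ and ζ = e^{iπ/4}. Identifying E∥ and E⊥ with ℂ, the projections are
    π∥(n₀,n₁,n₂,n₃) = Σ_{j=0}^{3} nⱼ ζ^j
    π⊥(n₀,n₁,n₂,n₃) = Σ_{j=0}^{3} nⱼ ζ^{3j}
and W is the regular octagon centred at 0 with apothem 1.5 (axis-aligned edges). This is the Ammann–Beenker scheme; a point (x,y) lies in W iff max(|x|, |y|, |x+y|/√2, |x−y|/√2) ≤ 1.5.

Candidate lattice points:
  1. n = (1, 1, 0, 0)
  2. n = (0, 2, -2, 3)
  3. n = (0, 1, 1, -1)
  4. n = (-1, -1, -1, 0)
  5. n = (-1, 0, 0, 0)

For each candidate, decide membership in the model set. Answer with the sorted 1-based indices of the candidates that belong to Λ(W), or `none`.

1, 4, 5

With ζ = e^{iπ/4} the internal vectors are ζ^0,ζ^3,ζ^6,ζ^9.
#1 (1, 1, 0, 0): internal (0.2929, 0.7071); octagon support 0.7071 vs apothem 1.5 → ∈ W
#2 (0, 2, -2, 3): internal (0.7071, 5.5355); octagon support 5.5355 vs apothem 1.5 → ∉ W
#3 (0, 1, 1, -1): internal (-1.4142, -1.0000); octagon support 1.7071 vs apothem 1.5 → ∉ W
#4 (-1, -1, -1, 0): internal (-0.2929, 0.2929); octagon support 0.4142 vs apothem 1.5 → ∈ W
#5 (-1, 0, 0, 0): internal (-1.0000, 0.0000); octagon support 1.0000 vs apothem 1.5 → ∈ W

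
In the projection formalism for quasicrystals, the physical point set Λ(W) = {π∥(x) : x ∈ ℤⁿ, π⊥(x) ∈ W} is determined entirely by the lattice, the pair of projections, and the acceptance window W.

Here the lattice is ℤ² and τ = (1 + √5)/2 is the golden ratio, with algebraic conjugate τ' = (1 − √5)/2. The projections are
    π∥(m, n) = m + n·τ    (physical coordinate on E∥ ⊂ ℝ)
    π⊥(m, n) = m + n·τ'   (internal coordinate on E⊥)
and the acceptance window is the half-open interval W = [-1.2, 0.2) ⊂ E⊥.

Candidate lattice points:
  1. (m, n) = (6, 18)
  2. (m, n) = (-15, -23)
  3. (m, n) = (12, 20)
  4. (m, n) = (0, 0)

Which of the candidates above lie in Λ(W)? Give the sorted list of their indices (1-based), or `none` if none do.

Numerically τ ≈ 1.6180 and τ' = −1/τ ≈ -0.6180.
candidate 1: (m,n)=(6,18) → π∥ = 6+18·τ ≈ 35.1246, π⊥ = 6+18·τ' ≈ -5.1246 ∉ [-1.2, 0.2) ⇒ out
candidate 2: (m,n)=(-15,-23) → π∥ = -15-23·τ ≈ -52.2148, π⊥ = -15-23·τ' ≈ -0.7852 ∈ [-1.2, 0.2) ⇒ IN Λ
candidate 3: (m,n)=(12,20) → π∥ = 12+20·τ ≈ 44.3607, π⊥ = 12+20·τ' ≈ -0.3607 ∈ [-1.2, 0.2) ⇒ IN Λ
candidate 4: (m,n)=(0,0) → π∥ = 0+0·τ ≈ 0.0000, π⊥ = 0+0·τ' ≈ 0.0000 ∈ [-1.2, 0.2) ⇒ IN Λ

2, 3, 4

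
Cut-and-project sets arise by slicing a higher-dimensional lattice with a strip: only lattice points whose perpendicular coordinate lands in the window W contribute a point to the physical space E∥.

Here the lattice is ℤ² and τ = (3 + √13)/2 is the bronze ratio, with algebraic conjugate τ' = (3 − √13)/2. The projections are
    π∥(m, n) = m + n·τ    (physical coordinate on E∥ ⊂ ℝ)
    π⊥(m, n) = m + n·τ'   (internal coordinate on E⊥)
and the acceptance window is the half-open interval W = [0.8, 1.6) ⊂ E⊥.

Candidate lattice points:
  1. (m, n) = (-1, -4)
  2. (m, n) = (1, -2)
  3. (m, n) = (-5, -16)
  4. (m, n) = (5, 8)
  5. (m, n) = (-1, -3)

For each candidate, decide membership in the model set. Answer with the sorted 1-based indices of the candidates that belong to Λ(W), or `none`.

Compute τ' = (3−√13)/2 = -0.3028, so π⊥(m,n) = m -0.3028·n.
#1 (-1,-4): internal coord -1 + (-4)·τ' = +0.2111; +0.2111 ∉ [0.8, 1.6) → out
#2 (1,-2): internal coord 1 + (-2)·τ' = +1.6056; +1.6056 ∉ [0.8, 1.6) → out
#3 (-5,-16): internal coord -5 + (-16)·τ' = -0.1556; -0.1556 ∉ [0.8, 1.6) → out
#4 (5,8): internal coord 5 + (8)·τ' = +2.5778; +2.5778 ∉ [0.8, 1.6) → out
#5 (-1,-3): internal coord -1 + (-3)·τ' = -0.0917; -0.0917 ∉ [0.8, 1.6) → out

none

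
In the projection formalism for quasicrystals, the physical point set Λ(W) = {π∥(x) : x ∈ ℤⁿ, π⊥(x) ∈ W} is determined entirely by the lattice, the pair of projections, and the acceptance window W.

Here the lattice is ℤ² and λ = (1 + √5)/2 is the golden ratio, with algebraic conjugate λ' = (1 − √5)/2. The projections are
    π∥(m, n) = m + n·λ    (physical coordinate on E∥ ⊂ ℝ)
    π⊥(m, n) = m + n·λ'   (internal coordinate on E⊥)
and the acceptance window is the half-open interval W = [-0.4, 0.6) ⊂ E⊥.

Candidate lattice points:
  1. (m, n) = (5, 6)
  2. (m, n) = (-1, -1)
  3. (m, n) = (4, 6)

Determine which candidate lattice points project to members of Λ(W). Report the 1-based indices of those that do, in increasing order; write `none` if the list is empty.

λ' = (1−√5)/2 ≈ -0.6180.
[1] lift (5,6): star map gives 1.2918; window check -0.4 ≤ 1.2918 < 0.6 is false → out
[2] lift (-1,-1): star map gives -0.3820; window check -0.4 ≤ -0.3820 < 0.6 is true → IN Λ
[3] lift (4,6): star map gives 0.2918; window check -0.4 ≤ 0.2918 < 0.6 is true → IN Λ

2, 3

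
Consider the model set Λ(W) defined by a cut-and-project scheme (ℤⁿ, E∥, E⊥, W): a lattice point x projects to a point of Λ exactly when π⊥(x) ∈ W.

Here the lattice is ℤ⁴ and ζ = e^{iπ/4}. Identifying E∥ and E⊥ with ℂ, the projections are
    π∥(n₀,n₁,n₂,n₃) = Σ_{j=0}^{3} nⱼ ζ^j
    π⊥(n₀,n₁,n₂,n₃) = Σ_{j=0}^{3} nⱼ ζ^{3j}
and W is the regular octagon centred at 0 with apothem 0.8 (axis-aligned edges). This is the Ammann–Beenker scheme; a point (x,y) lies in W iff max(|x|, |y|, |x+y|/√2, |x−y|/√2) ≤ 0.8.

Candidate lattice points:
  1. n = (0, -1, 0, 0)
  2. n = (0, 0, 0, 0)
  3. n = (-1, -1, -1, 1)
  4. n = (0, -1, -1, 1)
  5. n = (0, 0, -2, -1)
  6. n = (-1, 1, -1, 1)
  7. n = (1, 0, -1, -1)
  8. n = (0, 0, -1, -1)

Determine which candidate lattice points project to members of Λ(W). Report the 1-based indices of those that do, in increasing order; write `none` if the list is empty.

Internal map: ζ^{3j} for j=0..3 gives (1,0), (−√2/2,√2/2), (0,−1), (√2/2,√2/2).
candidate 1: n = (0, -1, 0, 0) → π⊥ ≈ (+0.7071, -0.7071); max(|x|,|y|,|x±y|/√2) = 1.0000 > 0.8 ⇒ ∉ W
candidate 2: n = (0, 0, 0, 0) → π⊥ ≈ (+0.0000, +0.0000); max(|x|,|y|,|x±y|/√2) = 0.0000 ≤ 0.8 ⇒ ∈ W
candidate 3: n = (-1, -1, -1, 1) → π⊥ ≈ (+0.4142, +1.0000); max(|x|,|y|,|x±y|/√2) = 1.0000 > 0.8 ⇒ ∉ W
candidate 4: n = (0, -1, -1, 1) → π⊥ ≈ (+1.4142, +1.0000); max(|x|,|y|,|x±y|/√2) = 1.7071 > 0.8 ⇒ ∉ W
candidate 5: n = (0, 0, -2, -1) → π⊥ ≈ (-0.7071, +1.2929); max(|x|,|y|,|x±y|/√2) = 1.4142 > 0.8 ⇒ ∉ W
candidate 6: n = (-1, 1, -1, 1) → π⊥ ≈ (-1.0000, +2.4142); max(|x|,|y|,|x±y|/√2) = 2.4142 > 0.8 ⇒ ∉ W
candidate 7: n = (1, 0, -1, -1) → π⊥ ≈ (+0.2929, +0.2929); max(|x|,|y|,|x±y|/√2) = 0.4142 ≤ 0.8 ⇒ ∈ W
candidate 8: n = (0, 0, -1, -1) → π⊥ ≈ (-0.7071, +0.2929); max(|x|,|y|,|x±y|/√2) = 0.7071 ≤ 0.8 ⇒ ∈ W

2, 7, 8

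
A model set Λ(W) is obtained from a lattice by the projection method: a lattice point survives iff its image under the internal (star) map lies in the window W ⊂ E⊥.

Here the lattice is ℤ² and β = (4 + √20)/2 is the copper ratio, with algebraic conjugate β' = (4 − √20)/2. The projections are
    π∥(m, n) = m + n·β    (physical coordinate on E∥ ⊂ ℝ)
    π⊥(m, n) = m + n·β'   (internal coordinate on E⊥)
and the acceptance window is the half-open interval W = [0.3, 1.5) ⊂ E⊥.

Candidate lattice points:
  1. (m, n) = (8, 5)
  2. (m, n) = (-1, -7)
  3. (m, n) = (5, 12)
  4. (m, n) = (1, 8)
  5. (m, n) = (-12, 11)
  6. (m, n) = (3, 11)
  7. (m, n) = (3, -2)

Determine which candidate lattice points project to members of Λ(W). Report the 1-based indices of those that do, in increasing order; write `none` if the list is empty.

β' = (4−√20)/2 ≈ -0.236068.
#1 (8,5): internal coord 8 + (5)·β' = +6.819660; +6.819660 ∉ [0.3, 1.5) → out
#2 (-1,-7): internal coord -1 + (-7)·β' = +0.652476; +0.652476 ∈ [0.3, 1.5) → IN Λ
#3 (5,12): internal coord 5 + (12)·β' = +2.167184; +2.167184 ∉ [0.3, 1.5) → out
#4 (1,8): internal coord 1 + (8)·β' = -0.888544; -0.888544 ∉ [0.3, 1.5) → out
#5 (-12,11): internal coord -12 + (11)·β' = -14.596748; -14.596748 ∉ [0.3, 1.5) → out
#6 (3,11): internal coord 3 + (11)·β' = +0.403252; +0.403252 ∈ [0.3, 1.5) → IN Λ
#7 (3,-2): internal coord 3 + (-2)·β' = +3.472136; +3.472136 ∉ [0.3, 1.5) → out

2, 6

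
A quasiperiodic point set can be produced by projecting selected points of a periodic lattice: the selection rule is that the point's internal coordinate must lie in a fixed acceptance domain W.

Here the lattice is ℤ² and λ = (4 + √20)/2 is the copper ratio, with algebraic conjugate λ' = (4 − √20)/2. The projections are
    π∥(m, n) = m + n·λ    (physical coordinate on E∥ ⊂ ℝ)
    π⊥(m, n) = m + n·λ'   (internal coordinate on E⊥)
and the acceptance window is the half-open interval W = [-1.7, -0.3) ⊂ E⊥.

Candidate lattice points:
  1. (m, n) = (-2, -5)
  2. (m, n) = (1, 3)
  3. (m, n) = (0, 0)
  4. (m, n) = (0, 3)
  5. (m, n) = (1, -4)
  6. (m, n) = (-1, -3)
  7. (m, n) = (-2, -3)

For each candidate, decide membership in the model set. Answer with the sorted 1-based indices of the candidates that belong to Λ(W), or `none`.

1, 4, 7

Numerically λ ≈ 4.2361 and λ' = −1/λ ≈ -0.2361.
candidate 1: (m,n)=(-2,-5) → π∥ = -2-5·λ ≈ -23.1803, π⊥ = -2-5·λ' ≈ -0.8197 ∈ [-1.7, -0.3) ⇒ IN Λ
candidate 2: (m,n)=(1,3) → π∥ = 1+3·λ ≈ 13.7082, π⊥ = 1+3·λ' ≈ 0.2918 ∉ [-1.7, -0.3) ⇒ out
candidate 3: (m,n)=(0,0) → π∥ = 0+0·λ ≈ 0.0000, π⊥ = 0+0·λ' ≈ 0.0000 ∉ [-1.7, -0.3) ⇒ out
candidate 4: (m,n)=(0,3) → π∥ = 0+3·λ ≈ 12.7082, π⊥ = 0+3·λ' ≈ -0.7082 ∈ [-1.7, -0.3) ⇒ IN Λ
candidate 5: (m,n)=(1,-4) → π∥ = 1-4·λ ≈ -15.9443, π⊥ = 1-4·λ' ≈ 1.9443 ∉ [-1.7, -0.3) ⇒ out
candidate 6: (m,n)=(-1,-3) → π∥ = -1-3·λ ≈ -13.7082, π⊥ = -1-3·λ' ≈ -0.2918 ∉ [-1.7, -0.3) ⇒ out
candidate 7: (m,n)=(-2,-3) → π∥ = -2-3·λ ≈ -14.7082, π⊥ = -2-3·λ' ≈ -1.2918 ∈ [-1.7, -0.3) ⇒ IN Λ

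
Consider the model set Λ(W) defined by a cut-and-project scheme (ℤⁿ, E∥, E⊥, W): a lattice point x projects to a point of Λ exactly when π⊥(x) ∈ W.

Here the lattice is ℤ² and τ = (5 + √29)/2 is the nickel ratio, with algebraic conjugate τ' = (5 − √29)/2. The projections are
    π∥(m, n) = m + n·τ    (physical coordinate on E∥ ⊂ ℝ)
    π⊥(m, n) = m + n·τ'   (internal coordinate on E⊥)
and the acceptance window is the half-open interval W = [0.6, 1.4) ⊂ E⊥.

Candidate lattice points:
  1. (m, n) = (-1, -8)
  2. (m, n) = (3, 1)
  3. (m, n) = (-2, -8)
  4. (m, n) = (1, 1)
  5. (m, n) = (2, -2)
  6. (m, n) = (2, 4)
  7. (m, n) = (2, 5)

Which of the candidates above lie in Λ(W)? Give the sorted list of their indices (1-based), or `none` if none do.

4, 6, 7

τ' = (5−√29)/2 ≈ -0.192582.
candidate 1: (m,n)=(-1,-8) → π∥ = -1-8·τ ≈ -42.540659, π⊥ = -1-8·τ' ≈ 0.540659 ∉ [0.6, 1.4) ⇒ out
candidate 2: (m,n)=(3,1) → π∥ = 3+1·τ ≈ 8.192582, π⊥ = 3+1·τ' ≈ 2.807418 ∉ [0.6, 1.4) ⇒ out
candidate 3: (m,n)=(-2,-8) → π∥ = -2-8·τ ≈ -43.540659, π⊥ = -2-8·τ' ≈ -0.459341 ∉ [0.6, 1.4) ⇒ out
candidate 4: (m,n)=(1,1) → π∥ = 1+1·τ ≈ 6.192582, π⊥ = 1+1·τ' ≈ 0.807418 ∈ [0.6, 1.4) ⇒ IN Λ
candidate 5: (m,n)=(2,-2) → π∥ = 2-2·τ ≈ -8.385165, π⊥ = 2-2·τ' ≈ 2.385165 ∉ [0.6, 1.4) ⇒ out
candidate 6: (m,n)=(2,4) → π∥ = 2+4·τ ≈ 22.770330, π⊥ = 2+4·τ' ≈ 1.229670 ∈ [0.6, 1.4) ⇒ IN Λ
candidate 7: (m,n)=(2,5) → π∥ = 2+5·τ ≈ 27.962912, π⊥ = 2+5·τ' ≈ 1.037088 ∈ [0.6, 1.4) ⇒ IN Λ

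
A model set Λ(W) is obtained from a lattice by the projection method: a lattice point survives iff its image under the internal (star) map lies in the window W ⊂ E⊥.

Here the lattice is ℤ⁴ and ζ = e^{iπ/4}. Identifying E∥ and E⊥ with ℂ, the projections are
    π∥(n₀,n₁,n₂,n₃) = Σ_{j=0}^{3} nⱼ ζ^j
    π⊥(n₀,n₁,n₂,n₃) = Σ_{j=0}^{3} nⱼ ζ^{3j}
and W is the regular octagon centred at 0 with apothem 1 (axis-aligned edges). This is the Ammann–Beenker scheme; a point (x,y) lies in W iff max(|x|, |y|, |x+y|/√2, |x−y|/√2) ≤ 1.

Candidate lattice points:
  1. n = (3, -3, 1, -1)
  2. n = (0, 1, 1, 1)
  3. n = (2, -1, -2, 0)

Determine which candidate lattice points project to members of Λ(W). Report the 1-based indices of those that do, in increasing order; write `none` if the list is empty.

Internal map: ζ^{3j} for j=0..3 gives (1,0), (−√2/2,√2/2), (0,−1), (√2/2,√2/2).
candidate 1: n = (3, -3, 1, -1) → π⊥ ≈ (+4.4142, -3.8284); max(|x|,|y|,|x±y|/√2) = 5.8284 > 1 ⇒ ∉ W
candidate 2: n = (0, 1, 1, 1) → π⊥ ≈ (+0.0000, +0.4142); max(|x|,|y|,|x±y|/√2) = 0.4142 ≤ 1 ⇒ ∈ W
candidate 3: n = (2, -1, -2, 0) → π⊥ ≈ (+2.7071, +1.2929); max(|x|,|y|,|x±y|/√2) = 2.8284 > 1 ⇒ ∉ W

2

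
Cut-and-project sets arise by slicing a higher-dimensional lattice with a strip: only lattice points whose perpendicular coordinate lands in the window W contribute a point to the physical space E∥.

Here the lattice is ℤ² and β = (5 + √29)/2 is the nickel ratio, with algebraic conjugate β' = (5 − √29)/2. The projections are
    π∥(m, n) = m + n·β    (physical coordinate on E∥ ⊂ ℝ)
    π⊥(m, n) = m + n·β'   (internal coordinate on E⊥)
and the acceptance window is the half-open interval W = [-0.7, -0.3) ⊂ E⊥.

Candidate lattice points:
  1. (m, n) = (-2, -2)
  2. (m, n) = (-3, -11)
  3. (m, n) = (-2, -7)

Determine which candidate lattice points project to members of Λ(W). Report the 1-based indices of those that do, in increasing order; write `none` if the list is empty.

3

Compute β' = (5−√29)/2 = -0.192582, so π⊥(m,n) = m -0.192582·n.
[1] lift (-2,-2): star map gives -1.614835; window check -0.7 ≤ -1.614835 < -0.3 is false → out
[2] lift (-3,-11): star map gives -0.881594; window check -0.7 ≤ -0.881594 < -0.3 is false → out
[3] lift (-2,-7): star map gives -0.651923; window check -0.7 ≤ -0.651923 < -0.3 is true → IN Λ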